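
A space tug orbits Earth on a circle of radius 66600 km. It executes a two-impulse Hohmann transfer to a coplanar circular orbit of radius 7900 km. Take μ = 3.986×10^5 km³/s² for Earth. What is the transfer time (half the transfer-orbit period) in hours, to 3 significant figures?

Transfer-ellipse semi-major axis a_t = (r₁ + r₂)/2 = (66600 + 7900)/2 = 37250 km.
Transfer time t = π√(a_t³/μ) = π√((37250)³ / 3.986×10^5) = 35770 s.
Converting: 35770 s ÷ 3600 s/hour = 9.94 hours.

t = 9.94 hours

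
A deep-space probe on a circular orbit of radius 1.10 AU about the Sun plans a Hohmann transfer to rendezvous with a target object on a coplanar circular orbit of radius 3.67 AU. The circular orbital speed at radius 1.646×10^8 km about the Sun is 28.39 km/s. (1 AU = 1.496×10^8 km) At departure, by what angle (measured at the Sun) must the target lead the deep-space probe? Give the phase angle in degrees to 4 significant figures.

φ = 85.70°

From the circular-orbit relation v² = μ/r at r = 1.646×10^8 km: μ = v²r = (28.39)² × 1.646×10^8 = 1.32666×10^11 km³/s².
In km: r₁ = 1.10 × 1.496×10^8 = 1.6456×10^8 km; r₂ = 3.67 × 1.496×10^8 = 5.49032×10^8 km.
The Hohmann ellipse has a_t = (r₁ + r₂)/2 = 3.56796×10^8 km.
The half-period of the transfer ellipse is t = π√(a_t³/μ) = 5.8130×10^7 s.
Target angular speed ω₂ = √(μ/r₂³) = 2.8313×10^-8 rad/s.
Angle swept by the target during transfer: ω₂·t = 1.6458 rad = 94.30°.
The deep-space probe traverses 180° on the transfer ellipse, so the target must lead by 180° − 94.30° = 85.70°.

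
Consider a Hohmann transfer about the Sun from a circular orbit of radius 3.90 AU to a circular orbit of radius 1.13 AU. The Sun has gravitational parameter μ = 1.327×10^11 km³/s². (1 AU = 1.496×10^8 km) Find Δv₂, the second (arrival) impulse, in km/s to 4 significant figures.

Δv₂ = 6.872 km/s

In km: r₁ = 3.90 × 1.496×10^8 = 5.8344×10^8 km; r₂ = 1.13 × 1.496×10^8 = 1.69048×10^8 km.
The Hohmann ellipse has a_t = (r₁ + r₂)/2 = 3.76244×10^8 km.
Circular speed at r = 1.69048×10^8 km: v_c = √(μ/r) = 28.0176 km/s.
Transfer-orbit speed at the same r (vis-viva, a = a_t): v_t = √[μ(2/r − 1/a_t)] = 34.8894 km/s.
Δv₂ = |v_t − v_c| = |34.8894 − 28.0176| = 6.872 km/s.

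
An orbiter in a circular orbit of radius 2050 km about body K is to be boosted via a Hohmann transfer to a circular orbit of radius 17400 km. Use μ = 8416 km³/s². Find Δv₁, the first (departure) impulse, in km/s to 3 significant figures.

The Hohmann ellipse has a_t = (r₁ + r₂)/2 = 9725 km.
Circular speed at r = 2050 km: v_c = √(μ/r) = 2.02617 km/s.
Transfer-orbit speed at the same r (vis-viva, a = a_t): v_t = √[μ(2/r − 1/a_t)] = 2.71023 km/s.
Δv₁ = |v_t − v_c| = |2.71023 − 2.02617| = 0.6841 km/s.

Δv₁ = 0.684 km/s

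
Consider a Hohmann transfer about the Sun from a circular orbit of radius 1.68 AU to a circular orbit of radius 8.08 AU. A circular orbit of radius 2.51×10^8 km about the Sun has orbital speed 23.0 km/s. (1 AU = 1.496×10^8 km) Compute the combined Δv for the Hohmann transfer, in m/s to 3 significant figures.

From the circular-orbit relation v² = μ/r at r = 2.51×10^8 km: μ = v²r = (23.0)² × 2.51×10^8 = 1.32779×10^11 km³/s².
In km: r₁ = 1.68 × 1.496×10^8 = 2.51328×10^8 km; r₂ = 8.08 × 1.496×10^8 = 1.208768×10^9 km.
The Hohmann ellipse has a_t = (r₁ + r₂)/2 = 7.30048×10^8 km.
At r₁ the circular-orbit speed is v₁ = √(μ/r₁) = 22.985 km/s.
Transfer-orbit speed at r₁ (v² = μ(2/r − 1/a)): v_p = √[μ(2/r₁ − 1/a_t)] = 29.576 km/s.
First burn Δv₁ = |v_p − v₁| = 6.591 km/s.
Circular speed at r₂: v₂ = √(μ/r₂) = 10.48 km/s.
Transfer-orbit speed at r₂: v_a = √[μ(2/r₂ − 1/a_t)] = 6.149 km/s.
Second burn Δv₂ = |v₂ − v_a| = 4.331 km/s.
Total Δv = Δv₁ + Δv₂ = 10.92 km/s.

Δv = 10900 m/s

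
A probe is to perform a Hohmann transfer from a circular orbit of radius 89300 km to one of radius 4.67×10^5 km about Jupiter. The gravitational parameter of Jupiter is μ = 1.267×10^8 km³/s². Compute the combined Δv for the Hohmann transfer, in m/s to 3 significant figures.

Δv = 18300 m/s

The Hohmann ellipse has a_t = (r₁ + r₂)/2 = 2.7815×10^5 km.
Circular speed at r₁: v₁ = √(μ/r₁) = √(1.267×10^8/89300) = 37.67 km/s.
On the transfer ellipse at r₁, v² = μ(2/r − 1/a) gives v_p = √[μ(2/r₁ − 1/a_t)] = 48.81 km/s.
First burn Δv₁ = |v_p − v₁| = 11.14 km/s.
At r₂, v₂ = √(μ/r₂) = 16.471 km/s.
Transfer-orbit speed at r₂: v_a = √[μ(2/r₂ − 1/a_t)] = 9.3329 km/s.
Second burn Δv₂ = |v₂ − v_a| = 7.138 km/s.
Total Δv = Δv₁ + Δv₂ = 18.28 km/s.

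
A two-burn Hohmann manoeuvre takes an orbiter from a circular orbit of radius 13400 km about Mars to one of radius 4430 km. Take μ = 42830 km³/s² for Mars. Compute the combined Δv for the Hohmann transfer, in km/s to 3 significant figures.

Transfer-ellipse semi-major axis a_t = (r₁ + r₂)/2 = (13400 + 4430)/2 = 8915 km.
Circular speed at r₁: v₁ = √(μ/r₁) = √(42830/13400) = 1.7878 km/s.
Transfer-orbit speed at r₁ (vis-viva): v_a = √[μ(2/r₁ − 1/a_t)] = 1.2603 km/s.
First burn Δv₁ = |v_a − v₁| = 0.5275 km/s.
Circular speed at r₂: v₂ = √(μ/r₂) = 3.1094 km/s.
Transfer-orbit speed at r₂: v_p = √[μ(2/r₂ − 1/a_t)] = 3.8121 km/s.
Second burn Δv₂ = |v₂ − v_p| = 0.7027 km/s.
Δv = Δv₁ + Δv₂ = 0.5275 + 0.7027 = 1.230 km/s.

Δv = 1.23 km/s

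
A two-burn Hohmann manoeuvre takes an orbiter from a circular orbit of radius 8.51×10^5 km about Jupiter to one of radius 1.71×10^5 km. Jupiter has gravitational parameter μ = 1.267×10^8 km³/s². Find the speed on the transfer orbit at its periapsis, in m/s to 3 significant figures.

v = 35100 m/s

The Hohmann ellipse has a_t = (r₁ + r₂)/2 = 5.110×10^5 km.
The periapsis of the transfer ellipse is at r = 1.710×10^5 km.
Applying v² = μ(2/r − 1/a_t): v = 35.13 km/s.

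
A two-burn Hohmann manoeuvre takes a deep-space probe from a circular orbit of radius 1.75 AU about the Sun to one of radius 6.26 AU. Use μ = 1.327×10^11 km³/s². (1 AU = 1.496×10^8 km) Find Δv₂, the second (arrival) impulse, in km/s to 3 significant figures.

In km: r₁ = 1.75 × 1.496×10^8 = 2.618×10^8 km; r₂ = 6.26 × 1.496×10^8 = 9.36496×10^8 km.
Semi-major axis of the transfer orbit: a_t = (2.618×10^8 + 9.36496×10^8)/2 = 5.99148×10^8 km.
Circular speed at r = 9.36496×10^8 km: v_c = √(μ/r) = 11.904 km/s.
Vis-viva on the transfer ellipse at r = 9.36496×10^8 km gives v_t = √[μ(2/r − 1/a_t)] = 7.8687 km/s.
Δv₂ = |v_t − v_c| = |7.8687 − 11.904| = 4.035 km/s.

Δv₂ = 4.04 km/s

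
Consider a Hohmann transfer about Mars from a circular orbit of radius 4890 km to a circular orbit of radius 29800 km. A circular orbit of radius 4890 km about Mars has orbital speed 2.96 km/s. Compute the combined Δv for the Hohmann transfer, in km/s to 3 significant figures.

From the circular-orbit relation v² = μ/r at r = 4890 km: μ = v²r = (2.96)² × 4890 = 42844.2 km³/s².
Semi-major axis of the transfer orbit: a_t = (4890 + 29800)/2 = 17345 km.
Circular speed at r₁: v₁ = √(μ/r₁) = √(42844.2/4890) = 2.9600 km/s.
On the transfer ellipse at r₁, v² = μ(2/r − 1/a) gives v_p = √[μ(2/r₁ − 1/a_t)] = 3.8798 km/s.
First burn Δv₁ = |v_p − v₁| = 0.9198 km/s.
Circular speed at r₂: v₂ = √(μ/r₂) = 1.1991 km/s.
Transfer-orbit speed at r₂: v_a = √[μ(2/r₂ − 1/a_t)] = 0.63666 km/s.
Second burn Δv₂ = |v₂ − v_a| = 0.5624 km/s.
Δv = Δv₁ + Δv₂ = 0.9198 + 0.5624 = 1.482 km/s.

Δv = 1.48 km/s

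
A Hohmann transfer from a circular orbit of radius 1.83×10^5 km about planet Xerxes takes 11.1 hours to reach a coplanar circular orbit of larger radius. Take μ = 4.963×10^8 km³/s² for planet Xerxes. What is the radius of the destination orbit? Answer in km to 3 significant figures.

r₂ = 6.80×10^5 km

Transfer time t = 11.1 hours = 39960 s, and t = π√(a_t³/μ).
So a_t = (μ t²/π²)^(1/3) = (4.963×10^8 × (39960)² / π²)^(1/3) = 4.3142×10^5 km.
Since a_t = (r₁ + r₂)/2, r₂ = 2a_t − r₁ = 2×4.3142×10^5 − 1.830×10^5 = 6.7984×10^5 km.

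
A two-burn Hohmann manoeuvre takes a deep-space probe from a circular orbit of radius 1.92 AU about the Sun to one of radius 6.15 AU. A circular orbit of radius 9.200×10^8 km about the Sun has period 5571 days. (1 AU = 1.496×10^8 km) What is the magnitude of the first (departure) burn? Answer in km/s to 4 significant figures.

From Kepler's third law T² = 4π²r³/μ at r = 9.200×10^8 km, T = 5571 days = 5571 × 86400 s = 4.813344×10^8 s: μ = 4π²r³/T² = 1.32687×10^11 km³/s².
In km: r₁ = 1.92 × 1.496×10^8 = 2.87232×10^8 km; r₂ = 6.15 × 1.496×10^8 = 9.2004×10^8 km.
The Hohmann ellipse has a_t = (r₁ + r₂)/2 = 6.03636×10^8 km.
Circular speed at r = 2.87232×10^8 km: v_c = √(μ/r) = 21.493 km/s.
Transfer-orbit speed at the same r (vis-viva, a = a_t): v_t = √[μ(2/r − 1/a_t)] = 26.535 km/s.
Δv₁ = |v_t − v_c| = |26.535 − 21.493| = 5.042 km/s.

Δv₁ = 5.042 km/s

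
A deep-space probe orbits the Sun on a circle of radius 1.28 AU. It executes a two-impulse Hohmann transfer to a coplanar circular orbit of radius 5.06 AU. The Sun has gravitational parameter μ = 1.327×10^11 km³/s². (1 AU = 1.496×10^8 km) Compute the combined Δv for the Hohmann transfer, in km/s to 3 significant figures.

In km: r₁ = 1.28 × 1.496×10^8 = 1.91488×10^8 km; r₂ = 5.06 × 1.496×10^8 = 7.56976×10^8 km.
Transfer-ellipse semi-major axis a_t = (r₁ + r₂)/2 = (1.91488×10^8 + 7.56976×10^8)/2 = 4.74232×10^8 km.
Circular speed at r₁: v₁ = √(μ/r₁) = √(1.327×10^11/1.91488×10^8) = 26.325 km/s.
Transfer-orbit speed at r₁ (vis-viva equation): v_p = √[μ(2/r₁ − 1/a_t)] = 33.259 km/s.
First burn Δv₁ = |v_p − v₁| = 6.934 km/s.
Circular speed at r₂: v₂ = √(μ/r₂) = 13.24 km/s.
Transfer-orbit speed at r₂: v_a = √[μ(2/r₂ − 1/a_t)] = 8.413 km/s.
Second burn Δv₂ = |v₂ − v_a| = 4.827 km/s.
Total Δv = Δv₁ + Δv₂ = 11.76 km/s.

Δv = 11.8 km/s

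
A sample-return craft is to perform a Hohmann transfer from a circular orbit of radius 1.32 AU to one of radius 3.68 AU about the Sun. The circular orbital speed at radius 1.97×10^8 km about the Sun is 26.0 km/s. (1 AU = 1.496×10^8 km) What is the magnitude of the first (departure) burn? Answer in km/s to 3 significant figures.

Δv₁ = 5.54 km/s

From the circular-orbit relation v² = μ/r at r = 1.97×10^8 km: μ = v²r = (26.0)² × 1.97×10^8 = 1.33172×10^11 km³/s².
In km: r₁ = 1.32 × 1.496×10^8 = 1.97472×10^8 km; r₂ = 3.68 × 1.496×10^8 = 5.50528×10^8 km.
Semi-major axis of the transfer orbit: a_t = (1.97472×10^8 + 5.50528×10^8)/2 = 3.740×10^8 km.
Circular speed at r = 1.97472×10^8 km: v_c = √(μ/r) = 25.969 km/s.
Vis-viva on the transfer ellipse at r = 1.97472×10^8 km gives v_t = √[μ(2/r − 1/a_t)] = 31.507 km/s.
Δv₁ = |v_t − v_c| = |31.507 − 25.969| = 5.538 km/s.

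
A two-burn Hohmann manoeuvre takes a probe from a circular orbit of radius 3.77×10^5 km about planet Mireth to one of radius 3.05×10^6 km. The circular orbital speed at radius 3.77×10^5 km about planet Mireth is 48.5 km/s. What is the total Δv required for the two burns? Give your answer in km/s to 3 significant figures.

Δv = 25.3 km/s

From the circular-orbit relation v² = μ/r at r = 3.77×10^5 km: μ = v²r = (48.5)² × 3.77×10^5 = 8.86798×10^8 km³/s².
Transfer-ellipse semi-major axis a_t = (r₁ + r₂)/2 = (3.770×10^5 + 3.050×10^6)/2 = 1.7135×10^6 km.
Circular speed at r₁: v₁ = √(μ/r₁) = √(8.86798×10^8/3.770×10^5) = 48.50 km/s.
Transfer-orbit speed at r₁ (v² = μ(2/r − 1/a)): v_p = √[μ(2/r₁ − 1/a_t)] = 64.71 km/s.
First burn Δv₁ = |v_p − v₁| = 16.21 km/s.
At r₂, v₂ = √(μ/r₂) = 17.051 km/s.
Transfer-orbit speed at r₂: v_a = √[μ(2/r₂ − 1/a_t)] = 7.9982 km/s.
Second burn Δv₂ = |v₂ − v_a| = 9.053 km/s.
Δv = Δv₁ + Δv₂ = 16.21 + 9.053 = 25.26 km/s.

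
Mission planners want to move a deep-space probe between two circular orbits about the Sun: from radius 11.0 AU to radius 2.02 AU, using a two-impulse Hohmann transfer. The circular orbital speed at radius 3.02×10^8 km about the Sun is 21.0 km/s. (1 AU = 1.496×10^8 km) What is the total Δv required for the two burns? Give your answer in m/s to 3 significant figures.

From the circular-orbit relation v² = μ/r at r = 3.02×10^8 km: μ = v²r = (21.0)² × 3.02×10^8 = 1.33182×10^11 km³/s².
In km: r₁ = 11.0 × 1.496×10^8 = 1.6456×10^9 km; r₂ = 2.02 × 1.496×10^8 = 3.02192×10^8 km.
Semi-major axis of the transfer orbit: a_t = (1.6456×10^9 + 3.02192×10^8)/2 = 9.73896×10^8 km.
At r₁ the circular-orbit speed is v₁ = √(μ/r₁) = 8.996 km/s.
Transfer-orbit speed at r₁ (vis-viva equation): v_a = √[μ(2/r₁ − 1/a_t)] = 5.011 km/s.
First burn Δv₁ = |v_a − v₁| = 3.985 km/s.
Circular speed at r₂: v₂ = √(μ/r₂) = 20.993 km/s.
Transfer-orbit speed at r₂: v_p = √[μ(2/r₂ − 1/a_t)] = 27.289 km/s.
Second burn Δv₂ = |v₂ − v_p| = 6.296 km/s.
Total Δv = Δv₁ + Δv₂ = 10.28 km/s.

Δv = 10300 m/s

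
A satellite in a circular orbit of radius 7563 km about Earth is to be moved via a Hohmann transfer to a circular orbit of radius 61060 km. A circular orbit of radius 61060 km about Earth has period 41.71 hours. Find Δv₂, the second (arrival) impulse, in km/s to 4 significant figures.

From Kepler's third law T² = 4π²r³/μ at r = 61060 km, T = 41.71 hours = 41.71 × 3600 s = 1.50156×10^5 s: μ = 4π²r³/T² = 3.98607×10^5 km³/s².
The Hohmann ellipse has a_t = (r₁ + r₂)/2 = 34311.5 km.
On the circular orbit at r = 61060 km, v_c = √(μ/r) = 2.555 km/s.
Transfer-orbit speed at the same r (vis-viva, a = a_t): v_t = √[μ(2/r − 1/a_t)] = 1.200 km/s.
Δv₂ = |v_t − v_c| = |1.200 − 2.555| = 1.355 km/s.

Δv₂ = 1.355 km/s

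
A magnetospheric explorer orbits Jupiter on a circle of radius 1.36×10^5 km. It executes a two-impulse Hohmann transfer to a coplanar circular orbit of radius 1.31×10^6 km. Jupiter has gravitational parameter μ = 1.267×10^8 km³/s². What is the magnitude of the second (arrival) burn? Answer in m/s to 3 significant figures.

Δv₂ = 5570 m/s

Semi-major axis of the transfer orbit: a_t = (1.360×10^5 + 1.310×10^6)/2 = 7.230×10^5 km.
Circular speed at r = 1.310×10^6 km: v_c = √(μ/r) = 9.8345 km/s.
Vis-viva on the transfer ellipse at r = 1.310×10^6 km gives v_t = √[μ(2/r − 1/a_t)] = 4.2653 km/s.
Δv₂ = |v_t − v_c| = |4.2653 − 9.8345| = 5.569 km/s.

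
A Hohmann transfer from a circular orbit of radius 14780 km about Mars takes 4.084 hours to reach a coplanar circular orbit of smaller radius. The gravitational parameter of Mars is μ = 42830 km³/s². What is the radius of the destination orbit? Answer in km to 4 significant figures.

r₂ = 4798 km

Transfer time t = 4.084 hours = 14702.4 s, and t = π√(a_t³/μ).
So a_t = (μ t²/π²)^(1/3) = (42830 × (14702.4)² / π²)^(1/3) = 9789.1 km.
Since a_t = (r₁ + r₂)/2, r₂ = 2a_t − r₁ = 2×9789.1 − 14780 = 4798.2 km.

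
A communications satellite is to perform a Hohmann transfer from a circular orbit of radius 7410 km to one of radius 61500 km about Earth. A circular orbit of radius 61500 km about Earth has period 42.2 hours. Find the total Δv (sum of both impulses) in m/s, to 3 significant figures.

Δv = 3830 m/s

From Kepler's third law T² = 4π²r³/μ at r = 61500 km, T = 42.2 hours = 42.2 × 3600 s = 1.5192×10^5 s: μ = 4π²r³/T² = 3.97883×10^5 km³/s².
Semi-major axis of the transfer orbit: a_t = (7410 + 61500)/2 = 34455 km.
Circular speed at r₁: v₁ = √(μ/r₁) = √(3.97883×10^5/7410) = 7.328 km/s.
On the transfer ellipse at r₁, vis-viva gives v_p = √[μ(2/r₁ − 1/a_t)] = 9.790 km/s.
First burn Δv₁ = |v_p − v₁| = 2.462 km/s.
At r₂, v₂ = √(μ/r₂) = 2.544 km/s.
Transfer-orbit speed at r₂: v_a = √[μ(2/r₂ − 1/a_t)] = 1.180 km/s.
Second burn Δv₂ = |v₂ − v_a| = 1.364 km/s.
Δv = Δv₁ + Δv₂ = 2.462 + 1.364 = 3.826 km/s.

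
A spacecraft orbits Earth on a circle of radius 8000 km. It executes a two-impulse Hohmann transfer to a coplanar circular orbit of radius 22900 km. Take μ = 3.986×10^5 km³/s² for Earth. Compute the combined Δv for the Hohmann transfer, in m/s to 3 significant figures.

Δv = 2700 m/s

Transfer-ellipse semi-major axis a_t = (r₁ + r₂)/2 = (8000 + 22900)/2 = 15450 km.
Circular speed at r₁: v₁ = √(μ/r₁) = √(3.986×10^5/8000) = 7.059 km/s.
On the transfer ellipse at r₁, vis-viva gives v_p = √[μ(2/r₁ − 1/a_t)] = 8.594 km/s.
First burn Δv₁ = |v_p − v₁| = 1.535 km/s.
Circular speed at r₂: v₂ = √(μ/r₂) = 4.172 km/s.
Transfer-orbit speed at r₂: v_a = √[μ(2/r₂ − 1/a_t)] = 3.002 km/s.
Second burn Δv₂ = |v₂ − v_a| = 1.170 km/s.
Δv = Δv₁ + Δv₂ = 1.535 + 1.170 = 2.705 km/s.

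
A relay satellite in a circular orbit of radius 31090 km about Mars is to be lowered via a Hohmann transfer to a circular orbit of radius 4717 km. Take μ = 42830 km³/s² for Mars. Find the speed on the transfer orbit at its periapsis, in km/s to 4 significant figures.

Transfer-ellipse semi-major axis a_t = (r₁ + r₂)/2 = (31090 + 4717)/2 = 17903.5 km.
At periapsis, r = 4717 km.
From the vis-viva equation, v = √[μ(2/r − 1/a_t)] = 3.971 km/s.

v = 3.971 km/s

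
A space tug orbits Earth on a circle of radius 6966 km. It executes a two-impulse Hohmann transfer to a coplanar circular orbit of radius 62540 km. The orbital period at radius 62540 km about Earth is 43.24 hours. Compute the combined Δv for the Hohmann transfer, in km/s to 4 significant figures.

From Kepler's third law T² = 4π²r³/μ at r = 62540 km, T = 43.24 hours = 43.24 × 3600 s = 1.55664×10^5 s: μ = 4π²r³/T² = 3.98526×10^5 km³/s².
Semi-major axis of the transfer orbit: a_t = (6966 + 62540)/2 = 34753 km.
At r₁ the circular-orbit speed is v₁ = √(μ/r₁) = 7.5637 km/s.
Transfer-orbit speed at r₁ (v² = μ(2/r − 1/a)): v_p = √[μ(2/r₁ − 1/a_t)] = 10.147 km/s.
First burn Δv₁ = |v_p − v₁| = 2.583 km/s.
Circular speed at r₂: v₂ = √(μ/r₂) = 2.524 km/s.
Transfer-orbit speed at r₂: v_a = √[μ(2/r₂ − 1/a_t)] = 1.130 km/s.
Second burn Δv₂ = |v₂ − v_a| = 1.394 km/s.
Total Δv = Δv₁ + Δv₂ = 3.977 km/s.

Δv = 3.977 km/s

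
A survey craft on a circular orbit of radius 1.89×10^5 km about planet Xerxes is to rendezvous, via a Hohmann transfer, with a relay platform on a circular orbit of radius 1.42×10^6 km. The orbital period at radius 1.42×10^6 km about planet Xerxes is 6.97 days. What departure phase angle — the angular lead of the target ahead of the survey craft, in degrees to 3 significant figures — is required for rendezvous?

From Kepler's third law T² = 4π²r³/μ at r = 1.42×10^6 km, T = 6.97 days = 6.97 × 86400 s = 6.02208×10^5 s: μ = 4π²r³/T² = 3.11696×10^8 km³/s².
Transfer-ellipse semi-major axis a_t = (r₁ + r₂)/2 = (1.890×10^5 + 1.420×10^6)/2 = 8.045×10^5 km.
Transfer time t = π√(a_t³/μ) = 1.2840×10^5 s.
The target's mean motion on its circular orbit is ω₂ = √(μ/r₂³) = 1.0434×10^-5 rad/s.
Angle swept by the target during transfer: ω₂·t = 1.3397 rad = 76.76°.
The survey craft traverses 180° on the transfer ellipse, so the target must lead by 180° − 76.76° = 103°.

φ = 103°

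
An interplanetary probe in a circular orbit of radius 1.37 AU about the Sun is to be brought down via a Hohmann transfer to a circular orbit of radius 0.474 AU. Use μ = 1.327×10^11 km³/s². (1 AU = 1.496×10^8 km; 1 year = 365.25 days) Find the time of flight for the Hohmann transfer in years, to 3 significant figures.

t = 0.443 years

In km: r₁ = 1.37 × 1.496×10^8 = 2.04952×10^8 km; r₂ = 0.474 × 1.496×10^8 = 7.09104×10^7 km.
The Hohmann ellipse has a_t = (r₁ + r₂)/2 = 1.379312×10^8 km.
Half the transfer-orbit period gives t = π√(a_t³/μ) = 1.397×10^7 s.
Converting: 1.397×10^7 s ÷ 3.15576×10^7 s/year (365.25 × 86400) = 0.443 years.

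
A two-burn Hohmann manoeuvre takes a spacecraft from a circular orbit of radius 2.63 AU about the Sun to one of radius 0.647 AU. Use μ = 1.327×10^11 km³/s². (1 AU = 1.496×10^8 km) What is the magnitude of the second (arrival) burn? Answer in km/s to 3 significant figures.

Δv₂ = 9.88 km/s

In km: r₁ = 2.63 × 1.496×10^8 = 3.93448×10^8 km; r₂ = 0.647 × 1.496×10^8 = 9.67912×10^7 km.
Transfer-ellipse semi-major axis a_t = (r₁ + r₂)/2 = (3.93448×10^8 + 9.67912×10^7)/2 = 2.451196×10^8 km.
Circular speed at r = 9.67912×10^7 km: v_c = √(μ/r) = 37.027 km/s.
Transfer-orbit speed at the same r (vis-viva, a = a_t): v_t = √[μ(2/r − 1/a_t)] = 46.911 km/s.
Δv₂ = |v_t − v_c| = |46.911 − 37.027| = 9.884 km/s.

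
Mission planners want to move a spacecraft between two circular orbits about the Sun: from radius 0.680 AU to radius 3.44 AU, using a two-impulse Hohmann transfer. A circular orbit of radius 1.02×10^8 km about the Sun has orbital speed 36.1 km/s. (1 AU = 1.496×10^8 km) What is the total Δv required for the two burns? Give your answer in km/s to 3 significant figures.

From the circular-orbit relation v² = μ/r at r = 1.02×10^8 km: μ = v²r = (36.1)² × 1.02×10^8 = 1.32927×10^11 km³/s².
In km: r₁ = 0.680 × 1.496×10^8 = 1.01728×10^8 km; r₂ = 3.44 × 1.496×10^8 = 5.14624×10^8 km.
Transfer-ellipse semi-major axis a_t = (r₁ + r₂)/2 = (1.01728×10^8 + 5.14624×10^8)/2 = 3.08176×10^8 km.
At r₁ the circular-orbit speed is v₁ = √(μ/r₁) = 36.15 km/s.
Transfer-orbit speed at r₁ (vis-viva): v_p = √[μ(2/r₁ − 1/a_t)] = 46.71 km/s.
First burn Δv₁ = |v_p − v₁| = 10.56 km/s.
Circular speed at r₂: v₂ = √(μ/r₂) = 16.072 km/s.
Transfer-orbit speed at r₂: v_a = √[μ(2/r₂ − 1/a_t)] = 9.2339 km/s.
Second burn Δv₂ = |v₂ − v_a| = 6.838 km/s.
Total Δv = Δv₁ + Δv₂ = 17.40 km/s.

Δv = 17.4 km/s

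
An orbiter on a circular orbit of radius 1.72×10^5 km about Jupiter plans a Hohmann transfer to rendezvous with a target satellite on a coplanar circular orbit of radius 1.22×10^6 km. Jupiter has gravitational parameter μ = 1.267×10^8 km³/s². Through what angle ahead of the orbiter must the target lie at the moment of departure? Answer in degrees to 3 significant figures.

Transfer-ellipse semi-major axis a_t = (r₁ + r₂)/2 = (1.720×10^5 + 1.220×10^6)/2 = 6.960×10^5 km.
Transfer time t = π√(a_t³/μ) = 1.6206×10^5 s.
Target angular speed ω₂ = √(μ/r₂³) = 8.3531×10^-6 rad/s.
Angle swept by the target during transfer: ω₂·t = 1.3537 rad = 77.56°.
The orbiter traverses 180° on the transfer ellipse, so the target must lead by 180° − 77.56° = 102°.

φ = 102°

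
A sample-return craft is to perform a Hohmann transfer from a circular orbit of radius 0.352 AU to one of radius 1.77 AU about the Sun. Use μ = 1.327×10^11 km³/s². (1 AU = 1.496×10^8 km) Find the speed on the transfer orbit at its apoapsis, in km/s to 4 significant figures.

In km: r₁ = 0.352 × 1.496×10^8 = 5.26592×10^7 km; r₂ = 1.77 × 1.496×10^8 = 2.64792×10^8 km.
The Hohmann ellipse has a_t = (r₁ + r₂)/2 = 1.587256×10^8 km.
The apoapsis of the transfer ellipse is at r = 2.64792×10^8 km.
Vis-viva: v = √[μ(2/r − 1/a_t)] = √[1.327×10^11 × (2/2.64792×10^8 − 1/1.587256×10^8)] = 12.89 km/s.

v = 12.89 km/s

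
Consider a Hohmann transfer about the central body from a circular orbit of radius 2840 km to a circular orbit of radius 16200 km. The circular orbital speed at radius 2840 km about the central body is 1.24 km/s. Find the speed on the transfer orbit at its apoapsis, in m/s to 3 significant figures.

From the circular-orbit relation v² = μ/r at r = 2840 km: μ = v²r = (1.24)² × 2840 = 4366.78 km³/s².
Transfer-ellipse semi-major axis a_t = (r₁ + r₂)/2 = (2840 + 16200)/2 = 9520 km.
The apoapsis of the transfer ellipse is at r = 16200 km.
Applying v² = μ(2/r − 1/a_t): v = 0.2836 km/s.

v = 284 m/s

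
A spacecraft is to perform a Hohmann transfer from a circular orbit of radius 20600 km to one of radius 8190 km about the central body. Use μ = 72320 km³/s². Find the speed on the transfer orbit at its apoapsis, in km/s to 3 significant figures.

v = 1.41 km/s

The Hohmann ellipse has a_t = (r₁ + r₂)/2 = 14395 km.
The apoapsis of the transfer ellipse is at r = 20600 km.
From the vis-viva equation, v = √[μ(2/r − 1/a_t)] = 1.413 km/s.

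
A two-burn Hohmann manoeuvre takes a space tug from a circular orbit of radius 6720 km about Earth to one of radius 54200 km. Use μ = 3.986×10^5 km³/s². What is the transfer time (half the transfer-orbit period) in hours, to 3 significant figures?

Semi-major axis of the transfer orbit: a_t = (6720 + 54200)/2 = 30460 km.
Half the transfer-orbit period gives t = π√(a_t³/μ) = 26450 s.
Converting: 26450 s ÷ 3600 s/hour = 7.35 hours.

t = 7.35 hours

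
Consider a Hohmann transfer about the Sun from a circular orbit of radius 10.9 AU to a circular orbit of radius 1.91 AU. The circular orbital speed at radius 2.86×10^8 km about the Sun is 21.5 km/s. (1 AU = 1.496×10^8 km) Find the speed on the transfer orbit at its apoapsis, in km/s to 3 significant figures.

From the circular-orbit relation v² = μ/r at r = 2.86×10^8 km: μ = v²r = (21.5)² × 2.86×10^8 = 1.32204×10^11 km³/s².
In km: r₁ = 10.9 × 1.496×10^8 = 1.63064×10^9 km; r₂ = 1.91 × 1.496×10^8 = 2.85736×10^8 km.
The Hohmann ellipse has a_t = (r₁ + r₂)/2 = 9.58188×10^8 km.
The apoapsis of the transfer ellipse is at r = 1.63064×10^9 km.
Vis-viva: v = √[μ(2/r − 1/a_t)] = √[1.32204×10^11 × (2/1.63064×10^9 − 1/9.58188×10^8)] = 4.917 km/s.

v = 4.92 km/s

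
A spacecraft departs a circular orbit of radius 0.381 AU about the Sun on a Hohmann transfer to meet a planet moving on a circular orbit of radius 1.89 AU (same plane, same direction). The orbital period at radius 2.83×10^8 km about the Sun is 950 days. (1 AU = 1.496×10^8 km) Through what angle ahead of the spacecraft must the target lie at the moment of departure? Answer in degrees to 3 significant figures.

φ = 96.2°

From Kepler's third law T² = 4π²r³/μ at r = 2.83×10^8 km, T = 950 days = 950 × 86400 s = 8.208×10^7 s: μ = 4π²r³/T² = 1.32814×10^11 km³/s².
In km: r₁ = 0.381 × 1.496×10^8 = 5.69976×10^7 km; r₂ = 1.89 × 1.496×10^8 = 2.82744×10^8 km.
Semi-major axis of the transfer orbit: a_t = (5.69976×10^7 + 2.82744×10^8)/2 = 1.698708×10^8 km.
The half-period of the transfer ellipse is t = π√(a_t³/μ) = 1.909×10^7 s.
Target angular speed ω₂ = √(μ/r₂³) = 7.665×10^-8 rad/s.
Angle swept by the target during transfer: ω₂·t = 1.463 rad = 83.82°.
The spacecraft traverses 180° on the transfer ellipse, so the target must lead by 180° − 83.82° = 96.2°.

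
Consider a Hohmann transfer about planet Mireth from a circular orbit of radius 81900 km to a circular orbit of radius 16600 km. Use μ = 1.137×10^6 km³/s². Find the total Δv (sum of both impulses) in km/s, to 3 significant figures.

Δv = 3.96 km/s

The Hohmann ellipse has a_t = (r₁ + r₂)/2 = 49250 km.
At r₁ the circular-orbit speed is v₁ = √(μ/r₁) = 3.726 km/s.
Transfer-orbit speed at r₁ (vis-viva equation): v_a = √[μ(2/r₁ − 1/a_t)] = 2.163 km/s.
First burn Δv₁ = |v_a − v₁| = 1.563 km/s.
Circular speed at r₂: v₂ = √(μ/r₂) = 8.2761 km/s.
Transfer-orbit speed at r₂: v_p = √[μ(2/r₂ − 1/a_t)] = 10.672 km/s.
Second burn Δv₂ = |v₂ − v_p| = 2.396 km/s.
Δv = Δv₁ + Δv₂ = 1.563 + 2.396 = 3.959 km/s.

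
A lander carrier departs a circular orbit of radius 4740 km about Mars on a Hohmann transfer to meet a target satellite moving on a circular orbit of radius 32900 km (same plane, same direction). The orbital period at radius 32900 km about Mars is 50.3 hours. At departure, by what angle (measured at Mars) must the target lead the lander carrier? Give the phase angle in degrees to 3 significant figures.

φ = 102°

From Kepler's third law T² = 4π²r³/μ at r = 32900 km, T = 50.3 hours = 50.3 × 3600 s = 1.8108×10^5 s: μ = 4π²r³/T² = 42875.2 km³/s².
The Hohmann ellipse has a_t = (r₁ + r₂)/2 = 18820 km.
The half-period of the transfer ellipse is t = π√(a_t³/μ) = 39170 s.
The target's mean motion on its circular orbit is ω₂ = √(μ/r₂³) = 3.470×10^-5 rad/s.
Angle swept by the target during transfer: ω₂·t = 1.3592 rad = 77.88°.
The lander carrier traverses 180° on the transfer ellipse, so the target must lead by 180° − 77.88° = 102°.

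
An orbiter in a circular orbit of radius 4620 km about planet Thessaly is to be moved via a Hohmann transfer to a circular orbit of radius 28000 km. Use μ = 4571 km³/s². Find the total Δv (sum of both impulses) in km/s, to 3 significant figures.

Transfer-ellipse semi-major axis a_t = (r₁ + r₂)/2 = (4620 + 28000)/2 = 16310 km.
At r₁ the circular-orbit speed is v₁ = √(μ/r₁) = 0.99468 km/s.
Transfer-orbit speed at r₁ (vis-viva): v_p = √[μ(2/r₁ − 1/a_t)] = 1.3033 km/s.
First burn Δv₁ = |v_p − v₁| = 0.3086 km/s.
Circular speed at r₂: v₂ = √(μ/r₂) = 0.4040 km/s.
Transfer-orbit speed at r₂: v_a = √[μ(2/r₂ − 1/a_t)] = 0.2150 km/s.
Second burn Δv₂ = |v₂ − v_a| = 0.1890 km/s.
Total Δv = Δv₁ + Δv₂ = 0.4976 km/s.

Δv = 0.498 km/s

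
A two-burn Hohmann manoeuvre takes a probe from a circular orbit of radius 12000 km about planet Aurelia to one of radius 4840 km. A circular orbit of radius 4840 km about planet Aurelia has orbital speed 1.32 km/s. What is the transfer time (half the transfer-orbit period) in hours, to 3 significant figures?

From the circular-orbit relation v² = μ/r at r = 4840 km: μ = v²r = (1.32)² × 4840 = 8433.22 km³/s².
Transfer-ellipse semi-major axis a_t = (r₁ + r₂)/2 = (12000 + 4840)/2 = 8420 km.
Half the transfer-orbit period gives t = π√(a_t³/μ) = 26430 s.
Converting: 26430 s ÷ 3600 s/hour = 7.34 hours.

t = 7.34 hours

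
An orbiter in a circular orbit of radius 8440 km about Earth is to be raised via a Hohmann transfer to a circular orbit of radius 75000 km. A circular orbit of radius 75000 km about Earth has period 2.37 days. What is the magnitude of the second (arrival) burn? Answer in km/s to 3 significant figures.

Δv₂ = 1.27 km/s

From Kepler's third law T² = 4π²r³/μ at r = 75000 km, T = 2.37 days = 2.37 × 86400 s = 2.04768×10^5 s: μ = 4π²r³/T² = 3.97209×10^5 km³/s².
The Hohmann ellipse has a_t = (r₁ + r₂)/2 = 41720 km.
Circular speed at r = 75000 km: v_c = √(μ/r) = 2.301 km/s.
Vis-viva on the transfer ellipse at r = 75000 km gives v_t = √[μ(2/r − 1/a_t)] = 1.035 km/s.
Δv₂ = |v_t − v_c| = |1.035 − 2.301| = 1.266 km/s.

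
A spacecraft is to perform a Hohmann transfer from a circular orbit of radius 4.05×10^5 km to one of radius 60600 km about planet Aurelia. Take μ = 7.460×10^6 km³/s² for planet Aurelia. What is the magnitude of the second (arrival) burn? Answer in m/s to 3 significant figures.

The Hohmann ellipse has a_t = (r₁ + r₂)/2 = 2.328×10^5 km.
Circular speed at r = 60600 km: v_c = √(μ/r) = 11.095 km/s.
Transfer-orbit speed at the same r (vis-viva, a = a_t): v_t = √[μ(2/r − 1/a_t)] = 14.634 km/s.
Δv₂ = |v_t − v_c| = |14.634 − 11.095| = 3.539 km/s.

Δv₂ = 3540 m/s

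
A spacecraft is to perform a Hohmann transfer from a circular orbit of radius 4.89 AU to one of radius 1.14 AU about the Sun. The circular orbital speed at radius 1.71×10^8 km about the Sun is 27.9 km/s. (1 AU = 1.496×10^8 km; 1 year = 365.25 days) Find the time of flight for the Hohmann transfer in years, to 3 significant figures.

t = 2.61 years

From the circular-orbit relation v² = μ/r at r = 1.71×10^8 km: μ = v²r = (27.9)² × 1.71×10^8 = 1.33108×10^11 km³/s².
In km: r₁ = 4.89 × 1.496×10^8 = 7.31544×10^8 km; r₂ = 1.14 × 1.496×10^8 = 1.70544×10^8 km.
Semi-major axis of the transfer orbit: a_t = (7.31544×10^8 + 1.70544×10^8)/2 = 4.51044×10^8 km.
Transfer time t = π√(a_t³/μ) = π√((4.51044×10^8)³ / 1.33108×10^11) = 8.249×10^7 s.
Converting: 8.249×10^7 s ÷ 3.15576×10^7 s/year (365.25 × 86400) = 2.61 years.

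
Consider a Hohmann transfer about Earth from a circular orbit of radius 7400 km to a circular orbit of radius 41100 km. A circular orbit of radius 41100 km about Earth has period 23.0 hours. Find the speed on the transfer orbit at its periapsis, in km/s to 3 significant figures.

From Kepler's third law T² = 4π²r³/μ at r = 41100 km, T = 23.0 hours = 23.0 × 3600 s = 82800 s: μ = 4π²r³/T² = 3.99783×10^5 km³/s².
Transfer-ellipse semi-major axis a_t = (r₁ + r₂)/2 = (7400 + 41100)/2 = 24250 km.
At periapsis, r = 7400 km.
Vis-viva: v = √[μ(2/r − 1/a_t)] = √[3.99783×10^5 × (2/7400 − 1/24250)] = 9.569 km/s.

v = 9.57 km/s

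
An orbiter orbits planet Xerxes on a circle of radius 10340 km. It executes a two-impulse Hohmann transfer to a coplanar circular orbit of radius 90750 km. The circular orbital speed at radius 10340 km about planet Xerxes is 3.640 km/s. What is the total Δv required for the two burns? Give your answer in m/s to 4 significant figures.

From the circular-orbit relation v² = μ/r at r = 10340 km: μ = v²r = (3.640)² × 10340 = 1.37001×10^5 km³/s².
Transfer-ellipse semi-major axis a_t = (r₁ + r₂)/2 = (10340 + 90750)/2 = 50545 km.
At r₁ the circular-orbit speed is v₁ = √(μ/r₁) = 3.640 km/s.
Transfer-orbit speed at r₁ (vis-viva equation): v_p = √[μ(2/r₁ − 1/a_t)] = 4.877 km/s.
First burn Δv₁ = |v_p − v₁| = 1.237 km/s.
At r₂, v₂ = √(μ/r₂) = 1.2287 km/s.
Transfer-orbit speed at r₂: v_a = √[μ(2/r₂ − 1/a_t)] = 0.55572 km/s.
Second burn Δv₂ = |v₂ − v_a| = 0.6730 km/s.
Δv = Δv₁ + Δv₂ = 1.237 + 0.6730 = 1.910 km/s.

Δv = 1910 m/s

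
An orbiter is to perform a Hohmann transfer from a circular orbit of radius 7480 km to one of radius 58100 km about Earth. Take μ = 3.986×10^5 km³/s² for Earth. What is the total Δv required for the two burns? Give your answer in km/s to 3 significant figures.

The Hohmann ellipse has a_t = (r₁ + r₂)/2 = 32790 km.
At r₁ the circular-orbit speed is v₁ = √(μ/r₁) = 7.300 km/s.
Transfer-orbit speed at r₁ (v² = μ(2/r − 1/a)): v_p = √[μ(2/r₁ − 1/a_t)] = 9.717 km/s.
First burn Δv₁ = |v_p − v₁| = 2.417 km/s.
Circular speed at r₂: v₂ = √(μ/r₂) = 2.619 km/s.
Transfer-orbit speed at r₂: v_a = √[μ(2/r₂ − 1/a_t)] = 1.251 km/s.
Second burn Δv₂ = |v₂ − v_a| = 1.368 km/s.
Δv = Δv₁ + Δv₂ = 2.417 + 1.368 = 3.785 km/s.

Δv = 3.79 km/s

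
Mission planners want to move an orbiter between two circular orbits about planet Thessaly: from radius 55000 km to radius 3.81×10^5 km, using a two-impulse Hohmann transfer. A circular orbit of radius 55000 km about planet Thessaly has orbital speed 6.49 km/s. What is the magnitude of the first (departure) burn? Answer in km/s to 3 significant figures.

From the circular-orbit relation v² = μ/r at r = 55000 km: μ = v²r = (6.49)² × 55000 = 2.31661×10^6 km³/s².
The Hohmann ellipse has a_t = (r₁ + r₂)/2 = 2.180×10^5 km.
Circular speed at r = 55000 km: v_c = √(μ/r) = 6.490 km/s.
Vis-viva on the transfer ellipse at r = 55000 km gives v_t = √[μ(2/r − 1/a_t)] = 8.580 km/s.
Δv₁ = |v_t − v_c| = |8.580 − 6.490| = 2.090 km/s.

Δv₁ = 2.09 km/s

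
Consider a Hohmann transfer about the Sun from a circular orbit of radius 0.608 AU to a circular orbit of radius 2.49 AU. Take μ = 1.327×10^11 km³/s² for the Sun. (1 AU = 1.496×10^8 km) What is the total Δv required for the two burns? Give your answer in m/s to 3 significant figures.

In km: r₁ = 0.608 × 1.496×10^8 = 9.09568×10^7 km; r₂ = 2.49 × 1.496×10^8 = 3.72504×10^8 km.
Transfer-ellipse semi-major axis a_t = (r₁ + r₂)/2 = (9.09568×10^7 + 3.72504×10^8)/2 = 2.317304×10^8 km.
At r₁ the circular-orbit speed is v₁ = √(μ/r₁) = 38.20 km/s.
On the transfer ellipse at r₁, v² = μ(2/r − 1/a) gives v_p = √[μ(2/r₁ − 1/a_t)] = 48.43 km/s.
First burn Δv₁ = |v_p − v₁| = 10.23 km/s.
Circular speed at r₂: v₂ = √(μ/r₂) = 18.874 km/s.
Transfer-orbit speed at r₂: v_a = √[μ(2/r₂ − 1/a_t)] = 11.825 km/s.
Second burn Δv₂ = |v₂ − v_a| = 7.049 km/s.
Total Δv = Δv₁ + Δv₂ = 17.28 km/s.

Δv = 17300 m/s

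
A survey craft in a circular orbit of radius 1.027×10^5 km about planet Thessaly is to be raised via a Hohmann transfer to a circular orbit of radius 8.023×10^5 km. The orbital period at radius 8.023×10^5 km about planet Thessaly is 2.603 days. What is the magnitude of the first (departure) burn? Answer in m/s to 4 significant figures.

Δv₁ = 20770 m/s

From Kepler's third law T² = 4π²r³/μ at r = 8.023×10^5 km, T = 2.603 days = 2.603 × 86400 s = 2.248992×10^5 s: μ = 4π²r³/T² = 4.03083×10^8 km³/s².
Semi-major axis of the transfer orbit: a_t = (1.027×10^5 + 8.023×10^5)/2 = 4.525×10^5 km.
Circular speed at r = 1.027×10^5 km: v_c = √(μ/r) = 62.65 km/s.
Transfer-orbit speed at the same r (vis-viva, a = a_t): v_t = √[μ(2/r − 1/a_t)] = 83.42 km/s.
Δv₁ = |v_t − v_c| = |83.42 − 62.65| = 20.77 km/s.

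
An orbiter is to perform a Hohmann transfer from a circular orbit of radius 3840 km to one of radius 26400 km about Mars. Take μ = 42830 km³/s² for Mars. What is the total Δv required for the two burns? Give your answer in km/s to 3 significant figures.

Transfer-ellipse semi-major axis a_t = (r₁ + r₂)/2 = (3840 + 26400)/2 = 15120 km.
Circular speed at r₁: v₁ = √(μ/r₁) = √(42830/3840) = 3.340 km/s.
On the transfer ellipse at r₁, vis-viva gives v_p = √[μ(2/r₁ − 1/a_t)] = 4.413 km/s.
First burn Δv₁ = |v_p − v₁| = 1.073 km/s.
At r₂, v₂ = √(μ/r₂) = 1.2737 km/s.
Transfer-orbit speed at r₂: v_a = √[μ(2/r₂ − 1/a_t)] = 0.64189 km/s.
Second burn Δv₂ = |v₂ − v_a| = 0.6318 km/s.
Total Δv = Δv₁ + Δv₂ = 1.705 km/s.

Δv = 1.71 km/s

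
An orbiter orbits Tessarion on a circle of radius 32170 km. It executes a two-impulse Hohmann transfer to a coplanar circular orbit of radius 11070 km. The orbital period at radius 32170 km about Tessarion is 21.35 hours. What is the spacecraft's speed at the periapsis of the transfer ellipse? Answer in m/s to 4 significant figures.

From Kepler's third law T² = 4π²r³/μ at r = 32170 km, T = 21.35 hours = 21.35 × 3600 s = 76860 s: μ = 4π²r³/T² = 2.22491×10^5 km³/s².
The Hohmann ellipse has a_t = (r₁ + r₂)/2 = 21620 km.
At periapsis, r = 11070 km.
From the vis-viva equation, v = √[μ(2/r − 1/a_t)] = 5.469 km/s.

v = 5469 m/s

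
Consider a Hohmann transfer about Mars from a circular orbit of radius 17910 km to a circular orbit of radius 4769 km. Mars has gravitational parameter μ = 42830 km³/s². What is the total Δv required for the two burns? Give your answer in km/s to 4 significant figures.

Δv = 1.313 km/s

Semi-major axis of the transfer orbit: a_t = (17910 + 4769)/2 = 11339.5 km.
At r₁ the circular-orbit speed is v₁ = √(μ/r₁) = 1.5464 km/s.
Transfer-orbit speed at r₁ (v² = μ(2/r − 1/a)): v_a = √[μ(2/r₁ − 1/a_t)] = 1.0029 km/s.
First burn Δv₁ = |v_a − v₁| = 0.5435 km/s.
Circular speed at r₂: v₂ = √(μ/r₂) = 2.9968181 km/s.
Transfer-orbit speed at r₂: v_p = √[μ(2/r₂ − 1/a_t)] = 3.7662680 km/s.
Second burn Δv₂ = |v₂ − v_p| = 0.7694 km/s.
Total Δv = Δv₁ + Δv₂ = 1.313 km/s.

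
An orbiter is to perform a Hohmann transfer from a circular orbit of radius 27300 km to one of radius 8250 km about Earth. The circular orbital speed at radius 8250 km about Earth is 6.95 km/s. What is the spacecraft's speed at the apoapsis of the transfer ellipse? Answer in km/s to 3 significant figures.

v = 2.60 km/s

From the circular-orbit relation v² = μ/r at r = 8250 km: μ = v²r = (6.95)² × 8250 = 3.98496×10^5 km³/s².
The Hohmann ellipse has a_t = (r₁ + r₂)/2 = 17775 km.
The apoapsis of the transfer ellipse is at r = 27300 km.
Applying v² = μ(2/r − 1/a_t): v = 2.603 km/s.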